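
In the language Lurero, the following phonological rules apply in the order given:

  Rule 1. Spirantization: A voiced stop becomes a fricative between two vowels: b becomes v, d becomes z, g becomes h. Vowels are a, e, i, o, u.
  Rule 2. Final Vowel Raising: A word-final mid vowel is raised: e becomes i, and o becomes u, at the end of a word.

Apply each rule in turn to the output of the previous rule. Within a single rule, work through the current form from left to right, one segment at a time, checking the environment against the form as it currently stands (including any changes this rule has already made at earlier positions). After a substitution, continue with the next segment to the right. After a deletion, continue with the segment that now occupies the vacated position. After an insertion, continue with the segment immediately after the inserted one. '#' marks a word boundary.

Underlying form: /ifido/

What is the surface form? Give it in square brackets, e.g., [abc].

[ifizu]

Rule 1 Spirantization: [ifido] → [ifizo]
Rule 2 Final Vowel Raising: [ifizo] → [ifizu]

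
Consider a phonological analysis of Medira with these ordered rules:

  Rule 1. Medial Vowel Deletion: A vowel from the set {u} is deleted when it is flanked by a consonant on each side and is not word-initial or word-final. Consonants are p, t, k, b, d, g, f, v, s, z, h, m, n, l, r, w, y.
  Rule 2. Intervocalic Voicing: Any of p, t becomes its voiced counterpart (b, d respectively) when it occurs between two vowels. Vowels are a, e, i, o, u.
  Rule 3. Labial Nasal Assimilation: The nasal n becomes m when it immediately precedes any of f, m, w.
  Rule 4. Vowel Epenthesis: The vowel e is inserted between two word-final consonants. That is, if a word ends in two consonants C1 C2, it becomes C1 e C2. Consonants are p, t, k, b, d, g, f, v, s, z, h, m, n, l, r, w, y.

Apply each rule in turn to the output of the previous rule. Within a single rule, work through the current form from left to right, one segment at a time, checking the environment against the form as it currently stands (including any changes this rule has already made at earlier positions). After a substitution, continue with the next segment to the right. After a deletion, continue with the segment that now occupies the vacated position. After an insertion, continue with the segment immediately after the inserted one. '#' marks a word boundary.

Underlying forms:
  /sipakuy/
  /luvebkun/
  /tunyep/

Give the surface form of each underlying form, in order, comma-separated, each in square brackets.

/sipakuy/:
  Rule 1 Medial Vowel Deletion: [sipakuy] → [sipaky]
  Rule 2 Intervocalic Voicing: [sipaky] → [sibaky]
  Rule 3 Labial Nasal Assimilation: no change — [sibaky]
  Rule 4 Vowel Epenthesis: [sibaky] → [sibakey]
/luvebkun/:
  Rule 1 Medial Vowel Deletion: [luvebkun] → [lvebkn]
  Rule 2 Intervocalic Voicing: no change — [lvebkn]
  Rule 3 Labial Nasal Assimilation: no change — [lvebkn]
  Rule 4 Vowel Epenthesis: [lvebkn] → [lvebken]
/tunyep/:
  Rule 1 Medial Vowel Deletion: [tunyep] → [tnyep]
  Rule 2 Intervocalic Voicing: no change — [tnyep]
  Rule 3 Labial Nasal Assimilation: no change — [tnyep]
  Rule 4 Vowel Epenthesis: no change — [tnyep]

[sibakey], [lvebken], [tnyep]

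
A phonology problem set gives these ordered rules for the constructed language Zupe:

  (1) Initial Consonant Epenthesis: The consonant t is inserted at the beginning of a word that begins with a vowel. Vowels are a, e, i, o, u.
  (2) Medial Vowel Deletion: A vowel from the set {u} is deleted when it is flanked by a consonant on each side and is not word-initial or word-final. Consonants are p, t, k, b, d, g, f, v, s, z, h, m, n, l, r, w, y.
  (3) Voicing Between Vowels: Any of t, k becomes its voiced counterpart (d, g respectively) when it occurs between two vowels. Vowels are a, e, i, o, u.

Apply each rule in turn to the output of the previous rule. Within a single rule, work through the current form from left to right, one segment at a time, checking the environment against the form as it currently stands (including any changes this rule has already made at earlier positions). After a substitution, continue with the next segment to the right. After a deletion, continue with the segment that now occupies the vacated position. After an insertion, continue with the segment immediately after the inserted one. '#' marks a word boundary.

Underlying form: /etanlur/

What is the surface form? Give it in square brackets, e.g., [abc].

(1) Initial Consonant Epenthesis: [etanlur] → [tetanlur]
(2) Medial Vowel Deletion: [tetanlur] → [tetanlr]
(3) Voicing Between Vowels: [tetanlr] → [tedanlr]

[tedanlr]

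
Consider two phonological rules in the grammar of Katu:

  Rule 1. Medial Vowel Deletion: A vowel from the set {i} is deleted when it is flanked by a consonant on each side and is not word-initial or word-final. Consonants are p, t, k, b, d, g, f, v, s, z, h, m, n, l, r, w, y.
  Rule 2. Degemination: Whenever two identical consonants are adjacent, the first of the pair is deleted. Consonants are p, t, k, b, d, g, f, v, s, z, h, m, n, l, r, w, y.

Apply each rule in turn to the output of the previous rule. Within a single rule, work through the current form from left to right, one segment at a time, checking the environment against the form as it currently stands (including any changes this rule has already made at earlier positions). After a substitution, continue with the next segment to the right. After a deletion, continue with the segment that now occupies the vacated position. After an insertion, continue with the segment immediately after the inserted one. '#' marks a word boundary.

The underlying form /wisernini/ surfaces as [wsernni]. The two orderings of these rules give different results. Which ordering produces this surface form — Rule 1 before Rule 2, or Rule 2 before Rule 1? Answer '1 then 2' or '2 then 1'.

Order 1 then 2:
  1 Medial Vowel Deletion: [wisernini] → [wsernni]
  2 Degemination: [wsernni] → [wserni]
  result: [wserni]
Order 2 then 1:
  2 Degemination: no change — [wisernini]
  1 Medial Vowel Deletion: [wisernini] → [wsernni]
  result: [wsernni]

2 then 1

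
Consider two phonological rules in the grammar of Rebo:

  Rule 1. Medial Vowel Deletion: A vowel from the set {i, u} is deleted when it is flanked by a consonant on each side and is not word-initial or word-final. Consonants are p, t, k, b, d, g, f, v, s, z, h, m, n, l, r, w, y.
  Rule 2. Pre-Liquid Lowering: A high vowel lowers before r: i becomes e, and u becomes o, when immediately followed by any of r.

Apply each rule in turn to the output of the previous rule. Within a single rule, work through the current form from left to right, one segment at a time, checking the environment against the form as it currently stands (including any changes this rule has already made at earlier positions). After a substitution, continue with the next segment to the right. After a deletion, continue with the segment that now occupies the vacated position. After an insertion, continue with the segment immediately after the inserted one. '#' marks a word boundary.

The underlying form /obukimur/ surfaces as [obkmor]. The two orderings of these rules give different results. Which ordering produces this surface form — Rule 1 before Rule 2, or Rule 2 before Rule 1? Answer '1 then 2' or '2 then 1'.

2 then 1

Order 1 then 2:
  1 Medial Vowel Deletion: [obukimur] → [obkmr]
  2 Pre-Liquid Lowering: no change — [obkmr]
  result: [obkmr]
Order 2 then 1:
  2 Pre-Liquid Lowering: [obukimur] → [obukimor]
  1 Medial Vowel Deletion: [obukimor] → [obkmor]
  result: [obkmor]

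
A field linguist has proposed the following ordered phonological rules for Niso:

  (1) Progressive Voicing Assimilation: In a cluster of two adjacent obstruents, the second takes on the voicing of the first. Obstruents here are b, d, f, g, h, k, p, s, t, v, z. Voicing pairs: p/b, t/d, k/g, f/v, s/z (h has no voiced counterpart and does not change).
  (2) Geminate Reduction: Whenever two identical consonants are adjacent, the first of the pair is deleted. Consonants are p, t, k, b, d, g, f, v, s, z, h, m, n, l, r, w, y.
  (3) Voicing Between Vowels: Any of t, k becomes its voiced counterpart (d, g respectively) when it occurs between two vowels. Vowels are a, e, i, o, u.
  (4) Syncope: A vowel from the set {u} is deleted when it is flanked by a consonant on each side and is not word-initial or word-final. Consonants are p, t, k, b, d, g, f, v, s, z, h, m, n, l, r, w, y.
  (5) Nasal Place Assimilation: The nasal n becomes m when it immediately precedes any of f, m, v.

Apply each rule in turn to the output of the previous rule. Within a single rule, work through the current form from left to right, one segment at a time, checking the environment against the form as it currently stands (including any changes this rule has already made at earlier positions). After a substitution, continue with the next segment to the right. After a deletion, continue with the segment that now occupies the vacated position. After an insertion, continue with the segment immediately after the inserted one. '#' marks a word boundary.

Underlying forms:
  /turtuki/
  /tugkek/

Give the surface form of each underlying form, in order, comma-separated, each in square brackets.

/turtuki/:
  (1) Progressive Voicing Assimilation: no change — [turtuki]
  (2) Geminate Reduction: no change — [turtuki]
  (3) Voicing Between Vowels: [turtuki] → [turtugi]
  (4) Syncope: [turtugi] → [trtgi]
  (5) Nasal Place Assimilation: no change — [trtgi]
/tugkek/:
  (1) Progressive Voicing Assimilation: [tugkek] → [tuggek]
  (2) Geminate Reduction: [tuggek] → [tugek]
  (3) Voicing Between Vowels: no change — [tugek]
  (4) Syncope: [tugek] → [tgek]
  (5) Nasal Place Assimilation: no change — [tgek]

[trtgi], [tgek]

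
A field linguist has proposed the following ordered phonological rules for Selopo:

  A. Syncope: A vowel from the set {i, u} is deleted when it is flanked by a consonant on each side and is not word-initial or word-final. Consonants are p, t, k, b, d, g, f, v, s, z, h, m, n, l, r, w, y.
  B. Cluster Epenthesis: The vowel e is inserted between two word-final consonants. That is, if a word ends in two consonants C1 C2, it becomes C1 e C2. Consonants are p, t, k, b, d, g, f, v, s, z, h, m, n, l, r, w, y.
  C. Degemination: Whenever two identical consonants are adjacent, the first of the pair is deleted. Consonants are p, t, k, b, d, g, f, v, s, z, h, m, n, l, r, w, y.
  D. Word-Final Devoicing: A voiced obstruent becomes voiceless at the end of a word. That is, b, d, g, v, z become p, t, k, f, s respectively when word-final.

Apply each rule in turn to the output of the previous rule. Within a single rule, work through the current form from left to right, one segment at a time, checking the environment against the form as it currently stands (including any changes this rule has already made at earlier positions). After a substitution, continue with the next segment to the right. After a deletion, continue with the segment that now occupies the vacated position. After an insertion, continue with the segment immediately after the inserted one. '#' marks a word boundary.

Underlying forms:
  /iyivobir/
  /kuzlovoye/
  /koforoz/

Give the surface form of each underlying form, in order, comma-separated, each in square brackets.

[iyvober], [kzlovoye], [koforos]

/iyivobir/:
  A Syncope: [iyivobir] → [iyvobr]
  B Cluster Epenthesis: [iyvobr] → [iyvober]
  C Degemination: no change — [iyvober]
  D Word-Final Devoicing: no change — [iyvober]
/kuzlovoye/:
  A Syncope: [kuzlovoye] → [kzlovoye]
  B Cluster Epenthesis: no change — [kzlovoye]
  C Degemination: no change — [kzlovoye]
  D Word-Final Devoicing: no change — [kzlovoye]
/koforoz/:
  A Syncope: no change — [koforoz]
  B Cluster Epenthesis: no change — [koforoz]
  C Degemination: no change — [koforoz]
  D Word-Final Devoicing: [koforoz] → [koforos]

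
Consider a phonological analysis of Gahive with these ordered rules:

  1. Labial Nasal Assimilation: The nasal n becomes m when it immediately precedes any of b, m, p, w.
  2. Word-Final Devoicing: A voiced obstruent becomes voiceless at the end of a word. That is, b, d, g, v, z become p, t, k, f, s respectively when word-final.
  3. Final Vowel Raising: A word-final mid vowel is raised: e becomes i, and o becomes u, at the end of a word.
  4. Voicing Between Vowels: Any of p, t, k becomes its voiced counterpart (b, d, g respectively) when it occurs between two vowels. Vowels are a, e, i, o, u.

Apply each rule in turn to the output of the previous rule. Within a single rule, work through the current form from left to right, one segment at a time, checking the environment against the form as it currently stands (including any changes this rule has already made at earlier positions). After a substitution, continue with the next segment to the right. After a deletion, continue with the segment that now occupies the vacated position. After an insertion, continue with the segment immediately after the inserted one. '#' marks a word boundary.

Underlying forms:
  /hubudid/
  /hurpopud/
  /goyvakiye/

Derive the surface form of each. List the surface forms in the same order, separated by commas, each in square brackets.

/hubudid/:
  1 Labial Nasal Assimilation: no change — [hubudid]
  2 Word-Final Devoicing: [hubudid] → [hubudit]
  3 Final Vowel Raising: no change — [hubudit]
  4 Voicing Between Vowels: no change — [hubudit]
/hurpopud/:
  1 Labial Nasal Assimilation: no change — [hurpopud]
  2 Word-Final Devoicing: [hurpopud] → [hurpoput]
  3 Final Vowel Raising: no change — [hurpoput]
  4 Voicing Between Vowels: [hurpoput] → [hurpobut]
/goyvakiye/:
  1 Labial Nasal Assimilation: no change — [goyvakiye]
  2 Word-Final Devoicing: no change — [goyvakiye]
  3 Final Vowel Raising: [goyvakiye] → [goyvakiyi]
  4 Voicing Between Vowels: [goyvakiyi] → [goyvagiyi]

[hubudit], [hurpobut], [goyvagiyi]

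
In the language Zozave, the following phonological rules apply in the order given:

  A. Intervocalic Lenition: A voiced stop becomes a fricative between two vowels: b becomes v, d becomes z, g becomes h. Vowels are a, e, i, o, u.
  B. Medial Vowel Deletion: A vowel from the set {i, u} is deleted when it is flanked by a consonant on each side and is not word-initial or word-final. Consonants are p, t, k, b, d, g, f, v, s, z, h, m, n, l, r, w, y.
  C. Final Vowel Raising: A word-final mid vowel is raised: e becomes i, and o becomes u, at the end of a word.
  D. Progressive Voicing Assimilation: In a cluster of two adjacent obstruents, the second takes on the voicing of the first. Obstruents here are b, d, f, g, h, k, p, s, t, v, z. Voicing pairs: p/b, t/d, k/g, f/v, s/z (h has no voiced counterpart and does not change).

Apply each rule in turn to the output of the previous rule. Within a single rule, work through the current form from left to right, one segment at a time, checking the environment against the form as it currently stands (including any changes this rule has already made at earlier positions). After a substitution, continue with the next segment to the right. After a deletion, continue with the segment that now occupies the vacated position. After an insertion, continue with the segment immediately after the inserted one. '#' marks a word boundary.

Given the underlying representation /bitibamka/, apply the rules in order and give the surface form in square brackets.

[bdvamka]

A Intervocalic Lenition: [bitibamka] → [bitivamka]
B Medial Vowel Deletion: [bitivamka] → [btvamka]
C Final Vowel Raising: no change — [btvamka]
D Progressive Voicing Assimilation: [btvamka] → [bdvamka]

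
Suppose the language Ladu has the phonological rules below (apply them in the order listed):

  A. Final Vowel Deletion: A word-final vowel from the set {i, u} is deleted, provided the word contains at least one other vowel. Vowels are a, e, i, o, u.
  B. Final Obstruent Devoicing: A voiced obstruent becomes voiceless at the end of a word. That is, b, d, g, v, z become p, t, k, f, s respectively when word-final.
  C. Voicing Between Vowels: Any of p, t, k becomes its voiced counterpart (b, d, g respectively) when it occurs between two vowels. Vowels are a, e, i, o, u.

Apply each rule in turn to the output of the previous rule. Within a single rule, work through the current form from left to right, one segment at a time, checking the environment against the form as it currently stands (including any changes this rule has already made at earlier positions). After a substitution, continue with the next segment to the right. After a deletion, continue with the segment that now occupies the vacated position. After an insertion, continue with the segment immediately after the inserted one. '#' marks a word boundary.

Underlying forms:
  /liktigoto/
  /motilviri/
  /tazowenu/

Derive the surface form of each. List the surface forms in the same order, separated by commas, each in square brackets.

/liktigoto/:
  A Final Vowel Deletion: no change — [liktigoto]
  B Final Obstruent Devoicing: no change — [liktigoto]
  C Voicing Between Vowels: [liktigoto] → [liktigodo]
/motilviri/:
  A Final Vowel Deletion: [motilviri] → [motilvir]
  B Final Obstruent Devoicing: no change — [motilvir]
  C Voicing Between Vowels: [motilvir] → [modilvir]
/tazowenu/:
  A Final Vowel Deletion: [tazowenu] → [tazowen]
  B Final Obstruent Devoicing: no change — [tazowen]
  C Voicing Between Vowels: no change — [tazowen]

[liktigodo], [modilvir], [tazowen]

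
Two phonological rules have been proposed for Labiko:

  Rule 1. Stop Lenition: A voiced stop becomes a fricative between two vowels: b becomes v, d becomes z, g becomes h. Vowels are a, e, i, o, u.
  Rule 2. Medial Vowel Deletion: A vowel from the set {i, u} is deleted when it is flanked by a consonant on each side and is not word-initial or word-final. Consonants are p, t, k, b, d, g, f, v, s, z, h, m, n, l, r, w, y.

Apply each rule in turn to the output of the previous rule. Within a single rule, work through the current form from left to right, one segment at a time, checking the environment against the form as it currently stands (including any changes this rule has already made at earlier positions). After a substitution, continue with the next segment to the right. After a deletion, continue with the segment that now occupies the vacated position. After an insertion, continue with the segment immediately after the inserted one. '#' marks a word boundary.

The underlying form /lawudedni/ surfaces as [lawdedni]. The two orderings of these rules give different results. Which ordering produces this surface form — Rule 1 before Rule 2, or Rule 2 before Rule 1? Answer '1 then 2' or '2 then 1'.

Order 1 then 2:
  1 Stop Lenition: [lawudedni] → [lawuzedni]
  2 Medial Vowel Deletion: [lawuzedni] → [lawzedni]
  result: [lawzedni]
Order 2 then 1:
  2 Medial Vowel Deletion: [lawudedni] → [lawdedni]
  1 Stop Lenition: no change — [lawdedni]
  result: [lawdedni]

2 then 1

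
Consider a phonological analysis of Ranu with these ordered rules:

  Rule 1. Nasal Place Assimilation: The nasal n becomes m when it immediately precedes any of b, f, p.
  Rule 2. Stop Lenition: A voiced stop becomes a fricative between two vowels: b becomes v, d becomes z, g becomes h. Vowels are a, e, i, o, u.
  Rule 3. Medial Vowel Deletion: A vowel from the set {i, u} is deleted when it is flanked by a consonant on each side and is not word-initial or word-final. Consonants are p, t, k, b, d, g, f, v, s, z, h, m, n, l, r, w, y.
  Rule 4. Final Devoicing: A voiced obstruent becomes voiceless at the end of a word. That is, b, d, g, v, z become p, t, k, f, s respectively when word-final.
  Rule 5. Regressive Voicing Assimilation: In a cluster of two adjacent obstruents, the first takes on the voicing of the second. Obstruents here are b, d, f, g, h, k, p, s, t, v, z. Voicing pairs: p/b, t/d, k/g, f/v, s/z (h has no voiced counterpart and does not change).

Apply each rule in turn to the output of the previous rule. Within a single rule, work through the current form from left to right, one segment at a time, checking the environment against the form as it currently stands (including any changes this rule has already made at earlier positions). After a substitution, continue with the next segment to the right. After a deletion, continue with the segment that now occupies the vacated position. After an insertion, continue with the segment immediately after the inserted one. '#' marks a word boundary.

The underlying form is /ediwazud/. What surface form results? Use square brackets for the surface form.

Rule 1 Nasal Place Assimilation: no change — [ediwazud]
Rule 2 Stop Lenition: [ediwazud] → [eziwazud]
Rule 3 Medial Vowel Deletion: [eziwazud] → [ezwazd]
Rule 4 Final Devoicing: [ezwazd] → [ezwazt]
Rule 5 Regressive Voicing Assimilation: [ezwazt] → [ezwast]

[ezwast]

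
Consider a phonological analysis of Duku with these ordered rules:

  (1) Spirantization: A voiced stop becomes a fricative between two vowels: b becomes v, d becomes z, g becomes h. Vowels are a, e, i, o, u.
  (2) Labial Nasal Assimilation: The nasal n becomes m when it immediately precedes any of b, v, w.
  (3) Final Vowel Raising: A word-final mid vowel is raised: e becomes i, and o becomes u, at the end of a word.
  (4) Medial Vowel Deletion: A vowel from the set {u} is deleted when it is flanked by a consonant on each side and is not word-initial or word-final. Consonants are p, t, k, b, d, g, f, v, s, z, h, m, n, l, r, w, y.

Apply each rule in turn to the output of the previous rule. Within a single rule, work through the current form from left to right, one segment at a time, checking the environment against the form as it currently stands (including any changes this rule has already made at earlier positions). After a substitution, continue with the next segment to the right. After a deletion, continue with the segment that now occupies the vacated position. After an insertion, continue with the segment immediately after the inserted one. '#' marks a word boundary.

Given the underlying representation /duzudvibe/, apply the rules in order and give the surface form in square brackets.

(1) Spirantization: [duzudvibe] → [duzudvive]
(2) Labial Nasal Assimilation: no change — [duzudvive]
(3) Final Vowel Raising: [duzudvive] → [duzudvivi]
(4) Medial Vowel Deletion: [duzudvivi] → [dzdvivi]

[dzdvivi]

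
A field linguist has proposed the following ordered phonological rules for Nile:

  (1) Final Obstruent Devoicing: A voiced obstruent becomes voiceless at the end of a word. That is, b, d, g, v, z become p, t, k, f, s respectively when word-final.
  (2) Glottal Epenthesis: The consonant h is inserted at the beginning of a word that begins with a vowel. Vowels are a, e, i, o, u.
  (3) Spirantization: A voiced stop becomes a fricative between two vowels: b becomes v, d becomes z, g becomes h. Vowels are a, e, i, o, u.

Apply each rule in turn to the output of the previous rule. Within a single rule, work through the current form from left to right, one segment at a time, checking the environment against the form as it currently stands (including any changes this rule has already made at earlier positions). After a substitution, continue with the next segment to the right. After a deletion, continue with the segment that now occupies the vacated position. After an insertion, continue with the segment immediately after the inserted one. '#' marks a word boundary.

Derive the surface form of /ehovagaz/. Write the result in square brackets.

(1) Final Obstruent Devoicing: [ehovagaz] → [ehovagas]
(2) Glottal Epenthesis: [ehovagas] → [hehovagas]
(3) Spirantization: [hehovagas] → [hehovahas]

[hehovahas]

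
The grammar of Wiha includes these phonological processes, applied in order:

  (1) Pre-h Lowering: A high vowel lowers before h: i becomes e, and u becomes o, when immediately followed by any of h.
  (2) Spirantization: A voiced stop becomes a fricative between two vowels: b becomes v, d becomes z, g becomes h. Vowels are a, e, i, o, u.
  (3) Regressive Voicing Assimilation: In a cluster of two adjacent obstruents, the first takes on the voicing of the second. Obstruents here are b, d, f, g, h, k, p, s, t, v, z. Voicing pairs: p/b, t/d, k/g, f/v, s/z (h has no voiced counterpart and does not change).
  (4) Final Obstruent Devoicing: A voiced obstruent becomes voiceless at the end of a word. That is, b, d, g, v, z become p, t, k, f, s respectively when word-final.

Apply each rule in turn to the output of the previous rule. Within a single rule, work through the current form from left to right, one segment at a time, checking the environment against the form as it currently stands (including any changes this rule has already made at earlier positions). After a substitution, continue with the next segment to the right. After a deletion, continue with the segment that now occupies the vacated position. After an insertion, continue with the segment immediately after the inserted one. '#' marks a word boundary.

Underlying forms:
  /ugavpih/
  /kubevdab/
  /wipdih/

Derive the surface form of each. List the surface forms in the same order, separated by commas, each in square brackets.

[uhafpeh], [kuvevdap], [wibdeh]

/ugavpih/:
  (1) Pre-h Lowering: [ugavpih] → [ugavpeh]
  (2) Spirantization: [ugavpeh] → [uhavpeh]
  (3) Regressive Voicing Assimilation: [uhavpeh] → [uhafpeh]
  (4) Final Obstruent Devoicing: no change — [uhafpeh]
/kubevdab/:
  (1) Pre-h Lowering: no change — [kubevdab]
  (2) Spirantization: [kubevdab] → [kuvevdab]
  (3) Regressive Voicing Assimilation: no change — [kuvevdab]
  (4) Final Obstruent Devoicing: [kuvevdab] → [kuvevdap]
/wipdih/:
  (1) Pre-h Lowering: [wipdih] → [wipdeh]
  (2) Spirantization: no change — [wipdeh]
  (3) Regressive Voicing Assimilation: [wipdeh] → [wibdeh]
  (4) Final Obstruent Devoicing: no change — [wibdeh]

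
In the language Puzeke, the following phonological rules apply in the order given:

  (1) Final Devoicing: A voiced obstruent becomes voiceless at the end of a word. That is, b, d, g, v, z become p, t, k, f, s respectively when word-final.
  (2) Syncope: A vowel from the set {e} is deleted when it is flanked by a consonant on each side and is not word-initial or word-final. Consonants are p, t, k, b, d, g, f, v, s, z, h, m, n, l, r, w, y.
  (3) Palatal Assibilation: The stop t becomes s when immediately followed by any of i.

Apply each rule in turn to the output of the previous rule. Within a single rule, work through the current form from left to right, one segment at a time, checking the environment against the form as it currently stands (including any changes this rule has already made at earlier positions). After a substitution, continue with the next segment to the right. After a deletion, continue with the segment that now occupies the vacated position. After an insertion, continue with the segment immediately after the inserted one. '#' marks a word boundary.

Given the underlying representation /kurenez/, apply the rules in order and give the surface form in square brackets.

[kurns]

(1) Final Devoicing: [kurenez] → [kurenes]
(2) Syncope: [kurenes] → [kurns]
(3) Palatal Assibilation: no change — [kurns]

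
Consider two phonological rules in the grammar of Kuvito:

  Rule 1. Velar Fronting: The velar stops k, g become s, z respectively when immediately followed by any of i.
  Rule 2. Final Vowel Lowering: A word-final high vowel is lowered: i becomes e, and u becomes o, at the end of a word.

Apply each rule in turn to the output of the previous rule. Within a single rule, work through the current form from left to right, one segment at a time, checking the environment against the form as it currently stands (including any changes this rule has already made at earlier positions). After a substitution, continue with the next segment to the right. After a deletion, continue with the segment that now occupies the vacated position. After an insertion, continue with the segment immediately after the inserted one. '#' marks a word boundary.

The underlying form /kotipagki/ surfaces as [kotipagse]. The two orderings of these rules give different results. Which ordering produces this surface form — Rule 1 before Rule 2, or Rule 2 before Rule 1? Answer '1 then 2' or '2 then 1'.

Order 1 then 2:
  1 Velar Fronting: [kotipagki] → [kotipagsi]
  2 Final Vowel Lowering: [kotipagsi] → [kotipagse]
  result: [kotipagse]
Order 2 then 1:
  2 Final Vowel Lowering: [kotipagki] → [kotipagke]
  1 Velar Fronting: no change — [kotipagke]
  result: [kotipagke]

1 then 2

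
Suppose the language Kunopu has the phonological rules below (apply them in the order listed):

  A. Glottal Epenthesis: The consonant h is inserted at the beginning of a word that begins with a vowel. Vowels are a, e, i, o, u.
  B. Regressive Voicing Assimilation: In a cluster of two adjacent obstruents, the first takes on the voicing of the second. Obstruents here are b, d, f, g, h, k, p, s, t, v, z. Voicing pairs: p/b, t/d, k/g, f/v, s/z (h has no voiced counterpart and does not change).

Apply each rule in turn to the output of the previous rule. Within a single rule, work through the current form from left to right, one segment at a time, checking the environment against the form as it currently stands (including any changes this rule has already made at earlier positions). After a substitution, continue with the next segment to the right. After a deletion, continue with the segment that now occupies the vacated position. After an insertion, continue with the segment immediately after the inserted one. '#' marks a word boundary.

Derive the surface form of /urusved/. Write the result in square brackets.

[huruzved]

A Glottal Epenthesis: [urusved] → [hurusved]
B Regressive Voicing Assimilation: [hurusved] → [huruzved]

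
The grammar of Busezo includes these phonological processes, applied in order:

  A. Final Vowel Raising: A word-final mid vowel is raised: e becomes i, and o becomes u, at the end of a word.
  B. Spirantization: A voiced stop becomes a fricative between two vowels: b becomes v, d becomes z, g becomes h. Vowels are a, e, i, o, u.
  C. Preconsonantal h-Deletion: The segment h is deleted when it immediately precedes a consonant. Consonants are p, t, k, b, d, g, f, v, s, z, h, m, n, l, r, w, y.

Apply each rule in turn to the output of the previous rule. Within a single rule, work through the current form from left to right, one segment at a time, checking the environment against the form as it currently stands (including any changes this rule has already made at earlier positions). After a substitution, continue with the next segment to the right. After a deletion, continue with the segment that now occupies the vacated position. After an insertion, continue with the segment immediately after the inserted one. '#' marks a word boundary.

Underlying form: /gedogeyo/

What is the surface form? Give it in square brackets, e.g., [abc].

[gezoheyu]

A Final Vowel Raising: [gedogeyo] → [gedogeyu]
B Spirantization: [gedogeyu] → [gezoheyu]
C Preconsonantal h-Deletion: no change — [gezoheyu]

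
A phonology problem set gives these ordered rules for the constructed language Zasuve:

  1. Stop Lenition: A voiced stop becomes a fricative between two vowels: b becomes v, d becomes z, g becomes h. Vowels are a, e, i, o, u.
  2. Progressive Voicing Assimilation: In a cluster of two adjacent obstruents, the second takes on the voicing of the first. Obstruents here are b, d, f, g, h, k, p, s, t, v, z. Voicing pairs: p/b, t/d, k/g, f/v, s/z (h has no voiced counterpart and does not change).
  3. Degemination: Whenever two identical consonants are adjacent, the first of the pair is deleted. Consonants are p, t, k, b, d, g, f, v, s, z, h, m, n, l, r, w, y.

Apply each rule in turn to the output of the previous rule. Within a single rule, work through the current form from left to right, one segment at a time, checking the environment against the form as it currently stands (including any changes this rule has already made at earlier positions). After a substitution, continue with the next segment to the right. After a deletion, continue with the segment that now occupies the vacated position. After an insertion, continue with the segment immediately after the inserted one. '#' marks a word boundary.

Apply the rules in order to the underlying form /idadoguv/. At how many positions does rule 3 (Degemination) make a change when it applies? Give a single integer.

1 Stop Lenition: [idadoguv] → [izazohuv]
2 Progressive Voicing Assimilation: no change — [izazohuv]
3 Degemination: no change — [izazohuv]
Rule 3 changed 0 position(s).

0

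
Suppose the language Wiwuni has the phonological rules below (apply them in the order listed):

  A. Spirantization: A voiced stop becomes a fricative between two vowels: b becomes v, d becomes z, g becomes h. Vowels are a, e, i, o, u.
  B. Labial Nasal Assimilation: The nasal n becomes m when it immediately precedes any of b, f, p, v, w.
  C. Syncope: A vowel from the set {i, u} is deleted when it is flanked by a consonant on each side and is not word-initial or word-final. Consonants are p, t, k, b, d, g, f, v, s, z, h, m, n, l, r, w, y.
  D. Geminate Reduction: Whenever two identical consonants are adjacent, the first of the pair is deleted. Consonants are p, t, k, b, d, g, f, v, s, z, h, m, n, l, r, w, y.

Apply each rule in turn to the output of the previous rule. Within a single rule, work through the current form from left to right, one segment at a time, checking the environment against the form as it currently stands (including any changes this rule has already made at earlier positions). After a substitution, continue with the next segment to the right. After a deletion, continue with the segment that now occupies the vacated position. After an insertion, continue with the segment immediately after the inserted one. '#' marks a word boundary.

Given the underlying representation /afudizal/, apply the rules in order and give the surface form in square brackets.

[afzal]

A Spirantization: [afudizal] → [afuzizal]
B Labial Nasal Assimilation: no change — [afuzizal]
C Syncope: [afuzizal] → [afzzal]
D Geminate Reduction: [afzzal] → [afzal]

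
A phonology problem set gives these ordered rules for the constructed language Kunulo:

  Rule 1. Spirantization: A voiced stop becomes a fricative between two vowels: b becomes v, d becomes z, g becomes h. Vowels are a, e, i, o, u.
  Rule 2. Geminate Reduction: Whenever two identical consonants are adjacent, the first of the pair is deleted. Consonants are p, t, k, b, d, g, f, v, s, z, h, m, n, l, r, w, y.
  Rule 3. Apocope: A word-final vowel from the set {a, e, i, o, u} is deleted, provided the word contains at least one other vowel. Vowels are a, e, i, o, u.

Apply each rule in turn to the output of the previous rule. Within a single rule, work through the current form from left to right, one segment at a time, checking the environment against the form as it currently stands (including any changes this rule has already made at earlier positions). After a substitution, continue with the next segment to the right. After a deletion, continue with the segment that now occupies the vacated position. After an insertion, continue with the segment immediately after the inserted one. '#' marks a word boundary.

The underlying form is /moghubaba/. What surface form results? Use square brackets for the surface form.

[moghuvav]

Rule 1 Spirantization: [moghubaba] → [moghuvava]
Rule 2 Geminate Reduction: no change — [moghuvava]
Rule 3 Apocope: [moghuvava] → [moghuvav]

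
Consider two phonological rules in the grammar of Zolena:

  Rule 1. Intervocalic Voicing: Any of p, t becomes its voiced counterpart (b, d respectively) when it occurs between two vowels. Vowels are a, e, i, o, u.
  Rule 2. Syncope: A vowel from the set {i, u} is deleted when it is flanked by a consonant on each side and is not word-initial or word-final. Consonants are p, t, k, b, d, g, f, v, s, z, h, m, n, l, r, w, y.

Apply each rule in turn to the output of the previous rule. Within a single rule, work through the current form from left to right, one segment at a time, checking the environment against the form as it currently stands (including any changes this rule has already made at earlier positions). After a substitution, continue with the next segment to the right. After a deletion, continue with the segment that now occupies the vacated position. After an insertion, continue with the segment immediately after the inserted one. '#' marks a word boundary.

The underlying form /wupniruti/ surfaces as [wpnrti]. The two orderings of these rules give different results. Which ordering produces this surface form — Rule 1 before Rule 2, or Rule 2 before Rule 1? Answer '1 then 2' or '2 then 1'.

2 then 1

Order 1 then 2:
  1 Intervocalic Voicing: [wupniruti] → [wupnirudi]
  2 Syncope: [wupnirudi] → [wpnrdi]
  result: [wpnrdi]
Order 2 then 1:
  2 Syncope: [wupniruti] → [wpnrti]
  1 Intervocalic Voicing: no change — [wpnrti]
  result: [wpnrti]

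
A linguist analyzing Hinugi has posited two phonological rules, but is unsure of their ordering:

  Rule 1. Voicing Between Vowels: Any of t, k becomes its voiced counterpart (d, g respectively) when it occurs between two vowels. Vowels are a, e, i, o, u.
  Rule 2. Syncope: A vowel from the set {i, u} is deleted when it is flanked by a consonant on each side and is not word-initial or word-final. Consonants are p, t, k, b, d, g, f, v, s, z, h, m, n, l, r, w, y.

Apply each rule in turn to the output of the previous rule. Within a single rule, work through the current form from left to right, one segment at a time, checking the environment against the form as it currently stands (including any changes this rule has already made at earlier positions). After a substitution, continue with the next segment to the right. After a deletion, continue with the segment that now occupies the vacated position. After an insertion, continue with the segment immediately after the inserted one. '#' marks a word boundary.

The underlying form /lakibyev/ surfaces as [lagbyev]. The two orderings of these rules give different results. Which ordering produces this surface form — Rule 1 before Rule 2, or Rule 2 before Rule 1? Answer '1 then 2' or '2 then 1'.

1 then 2

Order 1 then 2:
  1 Voicing Between Vowels: [lakibyev] → [lagibyev]
  2 Syncope: [lagibyev] → [lagbyev]
  result: [lagbyev]
Order 2 then 1:
  2 Syncope: [lakibyev] → [lakbyev]
  1 Voicing Between Vowels: no change — [lakbyev]
  result: [lakbyev]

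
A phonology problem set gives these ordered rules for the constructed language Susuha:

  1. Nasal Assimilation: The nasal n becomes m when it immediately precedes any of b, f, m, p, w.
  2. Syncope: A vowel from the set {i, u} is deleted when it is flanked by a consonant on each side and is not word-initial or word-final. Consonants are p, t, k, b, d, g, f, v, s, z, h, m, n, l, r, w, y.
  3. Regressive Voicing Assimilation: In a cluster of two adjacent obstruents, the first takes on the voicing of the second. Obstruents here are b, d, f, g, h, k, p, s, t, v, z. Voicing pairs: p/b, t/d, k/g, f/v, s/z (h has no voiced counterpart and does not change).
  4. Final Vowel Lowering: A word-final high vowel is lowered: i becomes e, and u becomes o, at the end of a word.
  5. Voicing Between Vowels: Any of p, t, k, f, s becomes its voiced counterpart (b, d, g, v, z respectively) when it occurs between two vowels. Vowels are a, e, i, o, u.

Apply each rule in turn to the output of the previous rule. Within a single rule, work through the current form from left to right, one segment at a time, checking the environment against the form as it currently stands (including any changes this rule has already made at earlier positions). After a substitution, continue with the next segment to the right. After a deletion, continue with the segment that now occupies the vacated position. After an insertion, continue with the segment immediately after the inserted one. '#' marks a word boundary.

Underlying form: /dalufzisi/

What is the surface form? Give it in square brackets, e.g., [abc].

1 Nasal Assimilation: no change — [dalufzisi]
2 Syncope: [dalufzisi] → [dalfzsi]
3 Regressive Voicing Assimilation: [dalfzsi] → [dalvssi]
4 Final Vowel Lowering: [dalvssi] → [dalvsse]
5 Voicing Between Vowels: no change — [dalvsse]

[dalvsse]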